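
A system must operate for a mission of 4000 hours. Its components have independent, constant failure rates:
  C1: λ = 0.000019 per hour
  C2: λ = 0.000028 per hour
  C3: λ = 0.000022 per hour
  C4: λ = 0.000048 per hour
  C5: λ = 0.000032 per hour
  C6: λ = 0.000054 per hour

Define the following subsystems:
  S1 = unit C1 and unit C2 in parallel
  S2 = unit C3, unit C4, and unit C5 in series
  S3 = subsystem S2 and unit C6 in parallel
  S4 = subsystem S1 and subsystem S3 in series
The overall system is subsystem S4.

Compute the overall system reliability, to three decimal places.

R(C1) = exp(−0.000019 × 4000) = 0.92682
R(C2) = exp(−0.000028 × 4000) = 0.89404
R(C3) = exp(−0.000022 × 4000) = 0.91576
R(C4) = exp(−0.000048 × 4000) = 0.82531
R(C5) = exp(−0.000032 × 4000) = 0.87985
R(C6) = exp(−0.000054 × 4000) = 0.80574
Parallel (C1 and C2): 1 − (1 − 0.92682)(1 − 0.89404) = 0.99225
Series (C3, C4, and C5): 0.91576 × 0.82531 × 0.87985 = 0.66498
Parallel ([0.66498] and C6): 1 − (1 − 0.66498)(1 − 0.80574) = 0.93492
Series ([0.99225] and [0.93492]): 0.99225 × 0.93492 = 0.928

0.928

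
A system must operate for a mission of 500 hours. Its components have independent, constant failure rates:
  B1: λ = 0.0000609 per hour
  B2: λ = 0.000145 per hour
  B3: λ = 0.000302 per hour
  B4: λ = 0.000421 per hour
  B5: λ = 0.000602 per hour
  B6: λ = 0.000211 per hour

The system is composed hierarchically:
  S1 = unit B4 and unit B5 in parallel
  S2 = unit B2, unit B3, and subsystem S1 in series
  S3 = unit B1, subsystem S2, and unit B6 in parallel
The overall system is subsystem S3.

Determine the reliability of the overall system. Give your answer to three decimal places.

R(B1) = exp(−0.0000609 × 500) = 0.97001
R(B2) = exp(−0.000145 × 500) = 0.93007
R(B3) = exp(−0.000302 × 500) = 0.85985
R(B4) = exp(−0.000421 × 500) = 0.81018
R(B5) = exp(−0.000602 × 500) = 0.74008
R(B6) = exp(−0.000211 × 500) = 0.89987
Parallel (B4 and B5): 1 − (1 − 0.81018)(1 − 0.74008) = 0.95066
Series (B2, B3, and [0.95066]): 0.93007 × 0.85985 × 0.95066 = 0.76026
Parallel (B1, [0.76026], and B6): 1 − (1 − 0.97001)(1 − 0.76026)(1 − 0.89987) = 0.999

0.999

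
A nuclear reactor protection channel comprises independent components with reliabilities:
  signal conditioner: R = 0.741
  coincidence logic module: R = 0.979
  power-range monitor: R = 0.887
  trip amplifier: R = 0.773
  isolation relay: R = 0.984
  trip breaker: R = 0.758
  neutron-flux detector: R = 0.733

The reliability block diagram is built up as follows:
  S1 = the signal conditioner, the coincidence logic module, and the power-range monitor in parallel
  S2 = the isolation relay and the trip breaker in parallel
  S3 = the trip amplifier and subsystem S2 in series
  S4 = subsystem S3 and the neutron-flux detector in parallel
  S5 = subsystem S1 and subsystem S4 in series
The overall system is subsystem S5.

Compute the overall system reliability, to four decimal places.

0.9380

Parallel (signal conditioner, coincidence logic module, and power-range monitor): 1 − (1 − 0.741000)(1 − 0.979000)(1 − 0.887000) = 0.999385
Parallel (isolation relay and trip breaker): 1 − (1 − 0.984000)(1 − 0.758000) = 0.996128
Series (trip amplifier and [0.996128]): 0.773000 × 0.996128 = 0.770007
Parallel ([0.770007] and neutron-flux detector): 1 − (1 − 0.770007)(1 − 0.733000) = 0.938592
Series ([0.999385] and [0.938592]): 0.999385 × 0.938592 = 0.9380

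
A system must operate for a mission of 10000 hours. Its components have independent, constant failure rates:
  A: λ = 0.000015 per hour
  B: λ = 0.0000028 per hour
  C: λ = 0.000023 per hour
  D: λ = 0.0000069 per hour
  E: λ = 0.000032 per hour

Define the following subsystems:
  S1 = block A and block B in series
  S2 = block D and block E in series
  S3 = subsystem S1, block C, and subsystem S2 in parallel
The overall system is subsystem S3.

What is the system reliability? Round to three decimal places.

0.989

R(A) = exp(−0.000015 × 10000) = 0.86071
R(B) = exp(−0.0000028 × 10000) = 0.97239
R(C) = exp(−0.000023 × 10000) = 0.79453
R(D) = exp(−0.0000069 × 10000) = 0.93333
R(E) = exp(−0.000032 × 10000) = 0.72615
Series (A and B): 0.86071 × 0.97239 = 0.83695
Series (D and E): 0.93333 × 0.72615 = 0.67774
Parallel ([0.83695], C, and [0.67774]): 1 − (1 − 0.83695)(1 − 0.79453)(1 − 0.67774) = 0.989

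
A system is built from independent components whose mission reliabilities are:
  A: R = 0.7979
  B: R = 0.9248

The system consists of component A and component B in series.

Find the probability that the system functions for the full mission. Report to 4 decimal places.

0.7379

Series (A and B): 0.797900 × 0.924800 = 0.7379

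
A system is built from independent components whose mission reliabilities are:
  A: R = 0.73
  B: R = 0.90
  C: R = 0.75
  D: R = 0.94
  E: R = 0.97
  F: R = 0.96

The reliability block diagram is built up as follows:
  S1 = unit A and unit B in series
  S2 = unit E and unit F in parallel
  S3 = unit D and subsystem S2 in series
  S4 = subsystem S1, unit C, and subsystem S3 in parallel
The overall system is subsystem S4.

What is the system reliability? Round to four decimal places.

Series (A and B): 0.730000 × 0.900000 = 0.657000
Parallel (E and F): 1 − (1 − 0.970000)(1 − 0.960000) = 0.998800
Series (D and [0.998800]): 0.940000 × 0.998800 = 0.938872
Parallel ([0.657000], C, and [0.938872]): 1 − (1 − 0.657000)(1 − 0.750000)(1 − 0.938872) = 0.9948

0.9948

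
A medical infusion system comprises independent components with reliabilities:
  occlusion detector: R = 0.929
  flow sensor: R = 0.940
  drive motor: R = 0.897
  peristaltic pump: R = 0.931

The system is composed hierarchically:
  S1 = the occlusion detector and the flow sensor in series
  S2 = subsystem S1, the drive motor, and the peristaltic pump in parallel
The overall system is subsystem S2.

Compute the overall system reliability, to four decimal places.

0.9991

Series (occlusion detector and flow sensor): 0.929000 × 0.940000 = 0.873260
Parallel ([0.873260], drive motor, and peristaltic pump): 1 − (1 − 0.873260)(1 − 0.897000)(1 − 0.931000) = 0.9991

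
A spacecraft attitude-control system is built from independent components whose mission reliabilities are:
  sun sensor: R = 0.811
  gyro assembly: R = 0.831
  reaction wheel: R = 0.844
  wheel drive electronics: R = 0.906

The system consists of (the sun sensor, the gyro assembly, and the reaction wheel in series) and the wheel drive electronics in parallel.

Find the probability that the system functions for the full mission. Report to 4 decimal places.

Series (sun sensor, gyro assembly, and reaction wheel): 0.811000 × 0.831000 × 0.844000 = 0.568806
Parallel ([0.568806] and wheel drive electronics): 1 − (1 − 0.568806)(1 − 0.906000) = 0.9595

0.9595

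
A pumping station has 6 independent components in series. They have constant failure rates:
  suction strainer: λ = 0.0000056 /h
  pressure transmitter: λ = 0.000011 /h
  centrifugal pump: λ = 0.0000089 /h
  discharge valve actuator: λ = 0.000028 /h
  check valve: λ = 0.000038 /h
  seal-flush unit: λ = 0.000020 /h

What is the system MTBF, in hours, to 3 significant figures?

8970

Series of exponential components: λ_sys = Σ λ_i
λ_sys = 0.0000056 + 0.000011 + 0.0000089 + 0.000028 + 0.000038 + 0.000020 = 1.1150e-04 /h
MTBF = 1 / λ_sys = 8970 h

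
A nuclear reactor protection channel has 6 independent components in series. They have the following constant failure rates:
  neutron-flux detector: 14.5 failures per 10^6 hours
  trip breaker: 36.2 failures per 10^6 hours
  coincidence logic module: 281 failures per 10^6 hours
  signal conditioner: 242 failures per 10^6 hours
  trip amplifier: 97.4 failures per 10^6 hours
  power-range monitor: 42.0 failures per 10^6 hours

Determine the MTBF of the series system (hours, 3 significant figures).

1400

Series of exponential components: λ_sys = Σ λ_i
λ_sys = 0.0000145 + 0.0000362 + 0.000281 + 0.000242 + 0.0000974 + 0.0000420 = 7.1310e-04 /h
MTBF = 1 / λ_sys = 1400 h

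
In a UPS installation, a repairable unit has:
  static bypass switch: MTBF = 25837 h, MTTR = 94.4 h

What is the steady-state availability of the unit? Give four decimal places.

0.9964

A(static bypass switch) = MTBF/(MTBF+MTTR) = 25837/(25837+94.4) = 0.9964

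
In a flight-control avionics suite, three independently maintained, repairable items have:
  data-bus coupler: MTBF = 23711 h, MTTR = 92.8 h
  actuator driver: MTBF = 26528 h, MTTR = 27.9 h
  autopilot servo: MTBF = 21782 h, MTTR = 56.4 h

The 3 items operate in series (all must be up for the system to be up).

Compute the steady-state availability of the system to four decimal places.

0.9925

A(data-bus coupler) = MTBF/(MTBF+MTTR) = 23711/(23711+92.8) = 0.996101
A(actuator driver) = MTBF/(MTBF+MTTR) = 26528/(26528+27.9) = 0.998949
A(autopilot servo) = MTBF/(MTBF+MTTR) = 21782/(21782+56.4) = 0.997417
Series availability: 0.996101 × 0.998949 × 0.997417 = 0.9925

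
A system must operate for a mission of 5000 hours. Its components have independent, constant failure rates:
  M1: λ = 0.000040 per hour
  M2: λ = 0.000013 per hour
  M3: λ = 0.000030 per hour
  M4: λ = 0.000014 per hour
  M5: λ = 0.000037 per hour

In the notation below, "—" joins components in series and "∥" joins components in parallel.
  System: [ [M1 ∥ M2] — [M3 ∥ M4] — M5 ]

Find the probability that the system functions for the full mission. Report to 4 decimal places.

R(M1) = exp(−0.000040 × 5000) = 0.818731
R(M2) = exp(−0.000013 × 5000) = 0.937067
R(M3) = exp(−0.000030 × 5000) = 0.860708
R(M4) = exp(−0.000014 × 5000) = 0.932394
R(M5) = exp(−0.000037 × 5000) = 0.831104
Parallel (M1 and M2): 1 − (1 − 0.818731)(1 − 0.937067) = 0.988592
Parallel (M3 and M4): 1 − (1 − 0.860708)(1 − 0.932394) = 0.990583
Series ([0.988592], [0.990583], and M5): 0.988592 × 0.990583 × 0.831104 = 0.8139

0.8139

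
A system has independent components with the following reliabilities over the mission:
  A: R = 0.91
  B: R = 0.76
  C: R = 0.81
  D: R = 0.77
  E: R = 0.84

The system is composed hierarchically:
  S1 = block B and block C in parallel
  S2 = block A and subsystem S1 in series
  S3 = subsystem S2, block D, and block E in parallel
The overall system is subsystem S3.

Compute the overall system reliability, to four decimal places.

Parallel (B and C): 1 − (1 − 0.760000)(1 − 0.810000) = 0.954400
Series (A and [0.954400]): 0.910000 × 0.954400 = 0.868504
Parallel ([0.868504], D, and E): 1 − (1 − 0.868504)(1 − 0.770000)(1 − 0.840000) = 0.9952

0.9952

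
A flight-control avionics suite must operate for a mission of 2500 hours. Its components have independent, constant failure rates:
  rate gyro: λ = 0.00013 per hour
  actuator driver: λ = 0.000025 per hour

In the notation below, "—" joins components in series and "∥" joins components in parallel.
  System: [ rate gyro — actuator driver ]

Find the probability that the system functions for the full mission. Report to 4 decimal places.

0.6788

R(rate gyro) = exp(−0.00013 × 2500) = 0.722527
R(actuator driver) = exp(−0.000025 × 2500) = 0.939413
Series (rate gyro and actuator driver): 0.722527 × 0.939413 = 0.6788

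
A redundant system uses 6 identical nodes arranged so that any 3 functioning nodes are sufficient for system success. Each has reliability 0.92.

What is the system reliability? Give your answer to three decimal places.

R = Σ_{i=3}^{6} C(6,i) p^i (1−p)^{6−i} with p = 0.92
C(6,3)·0.92^3·0.08^3 = 0.00797
C(6,4)·0.92^4·0.08^2 = 0.06877
C(6,5)·0.92^5·0.08^1 = 0.31636
C(6,6)·0.92^6·0.08^0 = 0.60636
Sum = 0.999

0.999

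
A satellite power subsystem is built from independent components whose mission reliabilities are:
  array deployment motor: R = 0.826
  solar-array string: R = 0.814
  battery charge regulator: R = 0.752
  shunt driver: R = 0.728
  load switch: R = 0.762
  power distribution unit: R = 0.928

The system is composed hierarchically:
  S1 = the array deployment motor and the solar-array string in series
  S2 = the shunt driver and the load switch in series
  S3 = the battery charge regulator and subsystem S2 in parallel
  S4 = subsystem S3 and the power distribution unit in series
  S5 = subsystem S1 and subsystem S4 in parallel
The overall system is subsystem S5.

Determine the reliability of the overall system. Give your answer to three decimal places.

0.943

Series (array deployment motor and solar-array string): 0.82600 × 0.81400 = 0.67236
Series (shunt driver and load switch): 0.72800 × 0.76200 = 0.55474
Parallel (battery charge regulator and [0.55474]): 1 − (1 − 0.75200)(1 − 0.55474) = 0.88958
Series ([0.88958] and power distribution unit): 0.88958 × 0.92800 = 0.82553
Parallel ([0.67236] and [0.82553]): 1 − (1 − 0.67236)(1 − 0.82553) = 0.943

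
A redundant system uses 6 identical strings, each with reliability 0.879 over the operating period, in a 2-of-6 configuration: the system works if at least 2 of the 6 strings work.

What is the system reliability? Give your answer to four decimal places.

0.9999

R = Σ_{i=2}^{6} C(6,i) p^i (1−p)^{6−i} with p = 0.879
C(6,2)·0.879^2·0.121^4 = 0.002484
C(6,3)·0.879^3·0.121^3 = 0.024063
C(6,4)·0.879^4·0.121^2 = 0.131104
C(6,5)·0.879^5·0.121^1 = 0.380961
C(6,6)·0.879^6·0.121^0 = 0.461247
Sum = 0.9999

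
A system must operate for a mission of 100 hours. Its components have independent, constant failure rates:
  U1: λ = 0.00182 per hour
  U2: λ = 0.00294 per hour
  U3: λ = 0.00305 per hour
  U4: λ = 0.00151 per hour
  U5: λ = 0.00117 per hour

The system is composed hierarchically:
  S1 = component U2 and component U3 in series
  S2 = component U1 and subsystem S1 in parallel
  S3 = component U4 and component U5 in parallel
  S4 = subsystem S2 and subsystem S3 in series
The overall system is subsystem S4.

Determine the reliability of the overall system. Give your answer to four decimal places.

R(U1) = exp(−0.00182 × 100) = 0.833601
R(U2) = exp(−0.00294 × 100) = 0.745276
R(U3) = exp(−0.00305 × 100) = 0.737123
R(U4) = exp(−0.00151 × 100) = 0.859848
R(U5) = exp(−0.00117 × 100) = 0.889585
Series (U2 and U3): 0.745276 × 0.737123 = 0.549360
Parallel (U1 and [0.549360]): 1 − (1 − 0.833601)(1 − 0.549360) = 0.925014
Parallel (U4 and U5): 1 − (1 − 0.859848)(1 − 0.889585) = 0.984525
Series ([0.925014] and [0.984525]): 0.925014 × 0.984525 = 0.9107

0.9107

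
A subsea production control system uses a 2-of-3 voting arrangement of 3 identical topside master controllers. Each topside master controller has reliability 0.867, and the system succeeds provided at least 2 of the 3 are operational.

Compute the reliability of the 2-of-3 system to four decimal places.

0.9516

R = Σ_{i=2}^{3} C(3,i) p^i (1−p)^{3−i} with p = 0.867
C(3,2)·0.867^2·0.133^1 = 0.299924
C(3,3)·0.867^3·0.133^0 = 0.651714
Sum = 0.9516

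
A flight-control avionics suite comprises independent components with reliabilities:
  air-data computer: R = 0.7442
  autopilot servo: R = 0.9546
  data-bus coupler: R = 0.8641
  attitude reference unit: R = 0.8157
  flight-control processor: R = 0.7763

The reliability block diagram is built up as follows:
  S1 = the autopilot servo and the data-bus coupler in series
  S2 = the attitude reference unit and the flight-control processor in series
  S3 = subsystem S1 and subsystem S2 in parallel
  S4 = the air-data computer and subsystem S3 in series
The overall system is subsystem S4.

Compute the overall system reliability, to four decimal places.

Series (autopilot servo and data-bus coupler): 0.954600 × 0.864100 = 0.824870
Series (attitude reference unit and flight-control processor): 0.815700 × 0.776300 = 0.633228
Parallel ([0.824870] and [0.633228]): 1 − (1 − 0.824870)(1 − 0.633228) = 0.935767
Series (air-data computer and [0.935767]): 0.744200 × 0.935767 = 0.6964

0.6964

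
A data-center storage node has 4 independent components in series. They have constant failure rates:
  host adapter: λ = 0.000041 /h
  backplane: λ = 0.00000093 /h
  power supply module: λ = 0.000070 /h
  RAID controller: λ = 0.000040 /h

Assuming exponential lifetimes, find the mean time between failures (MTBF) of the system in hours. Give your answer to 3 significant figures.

6580

Series of exponential components: λ_sys = Σ λ_i
λ_sys = 0.000041 + 0.00000093 + 0.000070 + 0.000040 = 1.5193e-04 /h
MTBF = 1 / λ_sys = 6580 h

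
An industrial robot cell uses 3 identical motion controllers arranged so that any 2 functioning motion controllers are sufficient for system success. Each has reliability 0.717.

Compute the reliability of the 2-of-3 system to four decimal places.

R = Σ_{i=2}^{3} C(3,i) p^i (1−p)^{3−i} with p = 0.717
C(3,2)·0.717^2·0.283^1 = 0.436462
C(3,3)·0.717^3·0.283^0 = 0.368602
Sum = 0.8051

0.8051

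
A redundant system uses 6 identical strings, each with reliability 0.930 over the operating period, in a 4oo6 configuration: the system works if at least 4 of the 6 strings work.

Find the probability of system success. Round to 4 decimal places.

0.9942

R = Σ_{i=4}^{6} C(6,i) p^i (1−p)^{6−i} with p = 0.930
C(6,4)·0.930^4·0.070^2 = 0.054982
C(6,5)·0.930^5·0.070^1 = 0.292189
C(6,6)·0.930^6·0.070^0 = 0.646990
Sum = 0.9942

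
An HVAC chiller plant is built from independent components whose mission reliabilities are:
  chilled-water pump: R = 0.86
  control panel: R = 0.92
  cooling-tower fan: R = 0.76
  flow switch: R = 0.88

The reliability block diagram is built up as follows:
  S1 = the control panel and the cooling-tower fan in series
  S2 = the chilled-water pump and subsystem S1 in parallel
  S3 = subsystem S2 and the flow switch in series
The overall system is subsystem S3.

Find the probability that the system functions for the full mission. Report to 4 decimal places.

Series (control panel and cooling-tower fan): 0.920000 × 0.760000 = 0.699200
Parallel (chilled-water pump and [0.699200]): 1 − (1 − 0.860000)(1 − 0.699200) = 0.957888
Series ([0.957888] and flow switch): 0.957888 × 0.880000 = 0.8429

0.8429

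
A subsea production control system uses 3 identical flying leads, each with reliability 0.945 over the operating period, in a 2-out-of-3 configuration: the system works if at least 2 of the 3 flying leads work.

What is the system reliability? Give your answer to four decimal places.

0.9913

R = Σ_{i=2}^{3} C(3,i) p^i (1−p)^{3−i} with p = 0.945
C(3,2)·0.945^2·0.055^1 = 0.147349
C(3,3)·0.945^3·0.055^0 = 0.843909
Sum = 0.9913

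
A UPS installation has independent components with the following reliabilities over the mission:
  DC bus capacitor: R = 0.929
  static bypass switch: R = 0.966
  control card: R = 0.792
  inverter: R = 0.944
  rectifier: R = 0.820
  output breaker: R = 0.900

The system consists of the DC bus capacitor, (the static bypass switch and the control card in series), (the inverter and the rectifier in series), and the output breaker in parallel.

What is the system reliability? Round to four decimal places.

0.9996

Series (static bypass switch and control card): 0.966000 × 0.792000 = 0.765072
Series (inverter and rectifier): 0.944000 × 0.820000 = 0.774080
Parallel (DC bus capacitor, [0.765072], [0.774080], and output breaker): 1 − (1 − 0.929000)(1 − 0.765072)(1 − 0.774080)(1 − 0.900000) = 0.9996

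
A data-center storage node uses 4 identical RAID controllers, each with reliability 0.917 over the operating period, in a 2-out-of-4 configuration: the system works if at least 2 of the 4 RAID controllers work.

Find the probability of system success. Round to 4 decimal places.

0.9979

R = Σ_{i=2}^{4} C(4,i) p^i (1−p)^{4−i} with p = 0.917
C(4,2)·0.917^2·0.083^2 = 0.034757
C(4,3)·0.917^3·0.083^1 = 0.256004
C(4,4)·0.917^4·0.083^0 = 0.707094
Sum = 0.9979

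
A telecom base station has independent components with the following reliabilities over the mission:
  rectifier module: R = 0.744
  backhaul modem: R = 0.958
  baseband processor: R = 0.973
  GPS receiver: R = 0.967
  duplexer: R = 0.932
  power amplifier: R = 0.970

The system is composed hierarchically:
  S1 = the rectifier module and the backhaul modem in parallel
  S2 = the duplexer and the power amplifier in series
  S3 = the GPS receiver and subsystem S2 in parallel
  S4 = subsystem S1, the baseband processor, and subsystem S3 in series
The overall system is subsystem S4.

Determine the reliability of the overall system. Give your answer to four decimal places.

Parallel (rectifier module and backhaul modem): 1 − (1 − 0.744000)(1 − 0.958000) = 0.989248
Series (duplexer and power amplifier): 0.932000 × 0.970000 = 0.904040
Parallel (GPS receiver and [0.904040]): 1 − (1 − 0.967000)(1 − 0.904040) = 0.996833
Series ([0.989248], baseband processor, and [0.996833]): 0.989248 × 0.973000 × 0.996833 = 0.9595

0.9595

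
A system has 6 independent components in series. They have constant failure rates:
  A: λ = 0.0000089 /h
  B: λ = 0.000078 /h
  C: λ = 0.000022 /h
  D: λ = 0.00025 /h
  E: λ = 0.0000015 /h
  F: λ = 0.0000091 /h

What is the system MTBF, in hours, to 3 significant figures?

2710

Series of exponential components: λ_sys = Σ λ_i
λ_sys = 0.0000089 + 0.000078 + 0.000022 + 0.00025 + 0.0000015 + 0.0000091 = 3.6950e-04 /h
MTBF = 1 / λ_sys = 2710 h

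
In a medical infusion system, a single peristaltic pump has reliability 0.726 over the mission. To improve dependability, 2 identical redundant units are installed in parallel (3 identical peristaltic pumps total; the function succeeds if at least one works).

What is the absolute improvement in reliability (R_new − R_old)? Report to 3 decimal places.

0.253

R_before = 0.726
R_after = 1 − (1 − 0.726)^3 = 0.979
ΔR = 0.979 − 0.726 = 0.253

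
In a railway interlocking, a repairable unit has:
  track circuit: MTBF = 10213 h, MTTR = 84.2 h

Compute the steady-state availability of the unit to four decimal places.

A(track circuit) = MTBF/(MTBF+MTTR) = 10213/(10213+84.2) = 0.9918

0.9918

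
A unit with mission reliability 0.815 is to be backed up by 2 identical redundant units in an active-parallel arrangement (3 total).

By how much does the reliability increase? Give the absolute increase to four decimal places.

R_before = 0.815
R_after = 1 − (1 − 0.815)^3 = 0.9937
ΔR = 0.9937 − 0.815 = 0.1787

0.1787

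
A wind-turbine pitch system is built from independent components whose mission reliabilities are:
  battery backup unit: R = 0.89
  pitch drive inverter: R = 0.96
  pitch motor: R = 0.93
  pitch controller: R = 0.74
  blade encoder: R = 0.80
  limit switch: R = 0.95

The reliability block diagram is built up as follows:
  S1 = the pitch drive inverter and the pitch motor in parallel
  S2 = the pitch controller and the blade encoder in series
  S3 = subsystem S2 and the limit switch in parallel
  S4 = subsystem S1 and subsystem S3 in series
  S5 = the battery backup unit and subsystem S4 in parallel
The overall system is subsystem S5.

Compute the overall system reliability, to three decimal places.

Parallel (pitch drive inverter and pitch motor): 1 − (1 − 0.96000)(1 − 0.93000) = 0.99720
Series (pitch controller and blade encoder): 0.74000 × 0.80000 = 0.59200
Parallel ([0.59200] and limit switch): 1 − (1 − 0.59200)(1 − 0.95000) = 0.97960
Series ([0.99720] and [0.97960]): 0.99720 × 0.97960 = 0.97686
Parallel (battery backup unit and [0.97686]): 1 − (1 − 0.89000)(1 − 0.97686) = 0.997

0.997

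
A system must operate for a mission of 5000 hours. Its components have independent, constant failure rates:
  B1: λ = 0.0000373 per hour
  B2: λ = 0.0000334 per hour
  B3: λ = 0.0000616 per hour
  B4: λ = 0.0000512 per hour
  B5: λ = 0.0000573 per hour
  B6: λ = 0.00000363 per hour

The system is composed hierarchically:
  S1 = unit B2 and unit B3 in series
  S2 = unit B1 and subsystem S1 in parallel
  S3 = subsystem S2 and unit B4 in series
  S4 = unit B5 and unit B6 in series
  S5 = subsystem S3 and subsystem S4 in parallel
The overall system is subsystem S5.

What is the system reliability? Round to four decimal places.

R(B1) = exp(−0.0000373 × 5000) = 0.829859
R(B2) = exp(−0.0000334 × 5000) = 0.846200
R(B3) = exp(−0.0000616 × 5000) = 0.734915
R(B4) = exp(−0.0000512 × 5000) = 0.774142
R(B5) = exp(−0.0000573 × 5000) = 0.750887
R(B6) = exp(−0.00000363 × 5000) = 0.982014
Series (B2 and B3): 0.846200 × 0.734915 = 0.621885
Parallel (B1 and [0.621885]): 1 − (1 − 0.829859)(1 − 0.621885) = 0.935667
Series ([0.935667] and B4): 0.935667 × 0.774142 = 0.724339
Series (B5 and B6): 0.750887 × 0.982014 = 0.737382
Parallel ([0.724339] and [0.737382]): 1 − (1 − 0.724339)(1 − 0.737382) = 0.9276

0.9276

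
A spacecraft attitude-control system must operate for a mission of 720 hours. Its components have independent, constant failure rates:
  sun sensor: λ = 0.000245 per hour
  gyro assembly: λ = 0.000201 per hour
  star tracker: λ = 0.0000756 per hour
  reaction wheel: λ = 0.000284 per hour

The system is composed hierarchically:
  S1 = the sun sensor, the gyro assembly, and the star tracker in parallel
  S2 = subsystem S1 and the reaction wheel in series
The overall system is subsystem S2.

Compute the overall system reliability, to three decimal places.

R(sun sensor) = exp(−0.000245 × 720) = 0.83828
R(gyro assembly) = exp(−0.000201 × 720) = 0.86526
R(star tracker) = exp(−0.0000756 × 720) = 0.94702
R(reaction wheel) = exp(−0.000284 × 720) = 0.81507
Parallel (sun sensor, gyro assembly, and star tracker): 1 − (1 − 0.83828)(1 − 0.86526)(1 − 0.94702) = 0.99885
Series ([0.99885] and reaction wheel): 0.99885 × 0.81507 = 0.814

0.814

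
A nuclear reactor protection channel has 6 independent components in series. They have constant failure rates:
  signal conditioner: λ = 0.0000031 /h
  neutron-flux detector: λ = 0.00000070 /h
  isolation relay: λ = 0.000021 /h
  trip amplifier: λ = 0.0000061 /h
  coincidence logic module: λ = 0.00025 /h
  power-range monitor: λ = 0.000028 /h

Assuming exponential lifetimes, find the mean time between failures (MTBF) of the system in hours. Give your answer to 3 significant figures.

3240

Series of exponential components: λ_sys = Σ λ_i
λ_sys = 0.0000031 + 0.00000070 + 0.000021 + 0.0000061 + 0.00025 + 0.000028 = 3.0890e-04 /h
MTBF = 1 / λ_sys = 3240 h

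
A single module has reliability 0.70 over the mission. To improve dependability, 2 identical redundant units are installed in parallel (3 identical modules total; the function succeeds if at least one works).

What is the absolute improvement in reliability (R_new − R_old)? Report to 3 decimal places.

0.273

R_before = 0.70
R_after = 1 − (1 − 0.70)^3 = 0.973
ΔR = 0.973 − 0.70 = 0.273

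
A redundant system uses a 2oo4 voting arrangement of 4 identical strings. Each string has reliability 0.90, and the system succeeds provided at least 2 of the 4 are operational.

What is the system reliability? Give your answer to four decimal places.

R = Σ_{i=2}^{4} C(4,i) p^i (1−p)^{4−i} with p = 0.90
C(4,2)·0.90^2·0.10^2 = 0.048600
C(4,3)·0.90^3·0.10^1 = 0.291600
C(4,4)·0.90^4·0.10^0 = 0.656100
Sum = 0.9963

0.9963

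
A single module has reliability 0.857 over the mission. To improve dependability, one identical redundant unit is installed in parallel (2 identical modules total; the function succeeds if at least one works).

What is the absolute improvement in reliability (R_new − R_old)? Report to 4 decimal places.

0.1226

R_before = 0.857
R_after = 1 − (1 − 0.857)^2 = 0.9796
ΔR = 0.9796 − 0.857 = 0.1226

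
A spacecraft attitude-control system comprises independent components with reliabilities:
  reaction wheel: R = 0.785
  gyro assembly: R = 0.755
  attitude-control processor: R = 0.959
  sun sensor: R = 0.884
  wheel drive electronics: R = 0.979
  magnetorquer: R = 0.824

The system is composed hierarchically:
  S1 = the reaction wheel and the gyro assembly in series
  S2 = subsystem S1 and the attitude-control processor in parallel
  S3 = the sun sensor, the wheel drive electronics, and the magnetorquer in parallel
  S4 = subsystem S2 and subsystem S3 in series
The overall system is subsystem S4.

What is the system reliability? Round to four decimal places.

0.9829

Series (reaction wheel and gyro assembly): 0.785000 × 0.755000 = 0.592675
Parallel ([0.592675] and attitude-control processor): 1 − (1 − 0.592675)(1 − 0.959000) = 0.983300
Parallel (sun sensor, wheel drive electronics, and magnetorquer): 1 − (1 − 0.884000)(1 − 0.979000)(1 − 0.824000) = 0.999571
Series ([0.983300] and [0.999571]): 0.983300 × 0.999571 = 0.9829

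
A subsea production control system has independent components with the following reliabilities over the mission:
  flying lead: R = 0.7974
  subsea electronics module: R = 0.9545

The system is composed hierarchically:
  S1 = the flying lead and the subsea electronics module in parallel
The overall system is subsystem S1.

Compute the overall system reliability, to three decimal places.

Parallel (flying lead and subsea electronics module): 1 − (1 − 0.79740)(1 − 0.95450) = 0.991

0.991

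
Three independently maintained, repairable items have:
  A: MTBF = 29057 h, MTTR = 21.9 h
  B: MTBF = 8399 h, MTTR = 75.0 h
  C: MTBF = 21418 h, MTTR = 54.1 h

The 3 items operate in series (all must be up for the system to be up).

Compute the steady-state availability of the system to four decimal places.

A(A) = MTBF/(MTBF+MTTR) = 29057/(29057+21.9) = 0.999247
A(B) = MTBF/(MTBF+MTTR) = 8399/(8399+75.0) = 0.991149
A(C) = MTBF/(MTBF+MTTR) = 21418/(21418+54.1) = 0.997480
Series availability: 0.999247 × 0.991149 × 0.997480 = 0.9879

0.9879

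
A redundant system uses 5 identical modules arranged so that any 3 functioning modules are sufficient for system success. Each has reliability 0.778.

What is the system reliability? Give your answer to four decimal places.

0.9238

R = Σ_{i=3}^{5} C(5,i) p^i (1−p)^{5−i} with p = 0.778
C(5,3)·0.778^3·0.222^2 = 0.232084
C(5,4)·0.778^4·0.222^1 = 0.406669
C(5,5)·0.778^5·0.222^0 = 0.285035
Sum = 0.9238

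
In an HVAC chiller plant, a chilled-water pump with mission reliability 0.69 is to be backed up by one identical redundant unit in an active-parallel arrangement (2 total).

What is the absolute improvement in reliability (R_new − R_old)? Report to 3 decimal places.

R_before = 0.69
R_after = 1 − (1 − 0.69)^2 = 0.904
ΔR = 0.904 − 0.69 = 0.214

0.214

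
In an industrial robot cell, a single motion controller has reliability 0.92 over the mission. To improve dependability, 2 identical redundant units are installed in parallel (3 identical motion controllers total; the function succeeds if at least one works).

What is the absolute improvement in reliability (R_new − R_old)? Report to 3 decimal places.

0.079

R_before = 0.92
R_after = 1 − (1 − 0.92)^3 = 0.999
ΔR = 0.999 − 0.92 = 0.079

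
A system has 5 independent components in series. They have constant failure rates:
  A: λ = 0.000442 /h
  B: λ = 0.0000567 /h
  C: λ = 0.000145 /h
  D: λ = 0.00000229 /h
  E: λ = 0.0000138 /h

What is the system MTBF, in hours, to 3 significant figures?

1520

Series of exponential components: λ_sys = Σ λ_i
λ_sys = 0.000442 + 0.0000567 + 0.000145 + 0.00000229 + 0.0000138 = 6.5979e-04 /h
MTBF = 1 / λ_sys = 1520 h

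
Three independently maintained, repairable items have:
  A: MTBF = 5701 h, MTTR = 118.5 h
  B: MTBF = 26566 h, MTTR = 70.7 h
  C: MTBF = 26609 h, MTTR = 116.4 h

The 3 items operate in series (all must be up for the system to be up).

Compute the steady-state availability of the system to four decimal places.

A(A) = MTBF/(MTBF+MTTR) = 5701/(5701+118.5) = 0.979637
A(B) = MTBF/(MTBF+MTTR) = 26566/(26566+70.7) = 0.997346
A(C) = MTBF/(MTBF+MTTR) = 26609/(26609+116.4) = 0.995645
Series availability: 0.979637 × 0.997346 × 0.995645 = 0.9728

0.9728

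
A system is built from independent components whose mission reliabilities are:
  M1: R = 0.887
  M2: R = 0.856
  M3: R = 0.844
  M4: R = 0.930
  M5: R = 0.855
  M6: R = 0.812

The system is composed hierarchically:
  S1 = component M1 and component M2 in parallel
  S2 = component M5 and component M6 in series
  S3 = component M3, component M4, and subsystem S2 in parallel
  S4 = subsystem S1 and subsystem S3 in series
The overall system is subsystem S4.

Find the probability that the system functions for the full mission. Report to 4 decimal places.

0.9804

Parallel (M1 and M2): 1 − (1 − 0.887000)(1 − 0.856000) = 0.983728
Series (M5 and M6): 0.855000 × 0.812000 = 0.694260
Parallel (M3, M4, and [0.694260]): 1 − (1 − 0.844000)(1 − 0.930000)(1 − 0.694260) = 0.996661
Series ([0.983728] and [0.996661]): 0.983728 × 0.996661 = 0.9804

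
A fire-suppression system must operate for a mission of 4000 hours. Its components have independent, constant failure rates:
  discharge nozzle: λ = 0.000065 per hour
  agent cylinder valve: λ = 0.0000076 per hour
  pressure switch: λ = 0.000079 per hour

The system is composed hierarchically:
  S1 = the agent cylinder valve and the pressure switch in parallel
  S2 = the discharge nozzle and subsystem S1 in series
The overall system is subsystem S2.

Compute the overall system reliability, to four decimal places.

0.7648

R(discharge nozzle) = exp(−0.000065 × 4000) = 0.771052
R(agent cylinder valve) = exp(−0.0000076 × 4000) = 0.970057
R(pressure switch) = exp(−0.000079 × 4000) = 0.729059
Parallel (agent cylinder valve and pressure switch): 1 − (1 − 0.970057)(1 − 0.729059) = 0.991887
Series (discharge nozzle and [0.991887]): 0.771052 × 0.991887 = 0.7648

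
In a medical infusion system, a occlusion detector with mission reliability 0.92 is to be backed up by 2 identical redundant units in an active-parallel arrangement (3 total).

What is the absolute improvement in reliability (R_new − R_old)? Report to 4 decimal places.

0.0795

R_before = 0.92
R_after = 1 − (1 − 0.92)^3 = 0.9995
ΔR = 0.9995 − 0.92 = 0.0795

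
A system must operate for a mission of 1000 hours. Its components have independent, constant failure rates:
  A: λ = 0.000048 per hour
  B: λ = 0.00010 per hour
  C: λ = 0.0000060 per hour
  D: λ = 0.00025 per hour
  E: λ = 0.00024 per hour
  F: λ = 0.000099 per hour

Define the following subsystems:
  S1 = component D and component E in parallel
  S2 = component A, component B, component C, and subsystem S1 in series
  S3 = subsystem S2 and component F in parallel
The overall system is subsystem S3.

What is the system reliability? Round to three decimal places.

0.983

R(A) = exp(−0.000048 × 1000) = 0.95313
R(B) = exp(−0.00010 × 1000) = 0.90484
R(C) = exp(−0.0000060 × 1000) = 0.99402
R(D) = exp(−0.00025 × 1000) = 0.77880
R(E) = exp(−0.00024 × 1000) = 0.78663
R(F) = exp(−0.000099 × 1000) = 0.90574
Parallel (D and E): 1 − (1 − 0.77880)(1 − 0.78663) = 0.95280
Series (A, B, C, and [0.95280]): 0.95313 × 0.90484 × 0.99402 × 0.95280 = 0.81681
Parallel ([0.81681] and F): 1 − (1 − 0.81681)(1 − 0.90574) = 0.983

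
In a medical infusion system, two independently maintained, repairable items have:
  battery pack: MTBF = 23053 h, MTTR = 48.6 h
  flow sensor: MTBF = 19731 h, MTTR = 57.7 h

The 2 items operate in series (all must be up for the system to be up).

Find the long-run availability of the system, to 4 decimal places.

A(battery pack) = MTBF/(MTBF+MTTR) = 23053/(23053+48.6) = 0.997896
A(flow sensor) = MTBF/(MTBF+MTTR) = 19731/(19731+57.7) = 0.997084
Series availability: 0.997896 × 0.997084 = 0.9950

0.9950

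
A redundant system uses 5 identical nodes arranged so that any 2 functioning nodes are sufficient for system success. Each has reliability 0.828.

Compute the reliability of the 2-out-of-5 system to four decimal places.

R = Σ_{i=2}^{5} C(5,i) p^i (1−p)^{5−i} with p = 0.828
C(5,2)·0.828^2·0.172^3 = 0.034886
C(5,3)·0.828^3·0.172^2 = 0.167938
C(5,4)·0.828^4·0.172^1 = 0.404222
C(5,5)·0.828^5·0.172^0 = 0.389181
Sum = 0.9962

0.9962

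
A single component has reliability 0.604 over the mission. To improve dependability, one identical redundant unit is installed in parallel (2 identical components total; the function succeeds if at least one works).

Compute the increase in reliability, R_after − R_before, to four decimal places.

R_before = 0.604
R_after = 1 − (1 − 0.604)^2 = 0.8432
ΔR = 0.8432 − 0.604 = 0.2392

0.2392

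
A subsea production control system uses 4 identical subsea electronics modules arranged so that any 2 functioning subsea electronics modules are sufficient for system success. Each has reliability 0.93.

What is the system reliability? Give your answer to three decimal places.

R = Σ_{i=2}^{4} C(4,i) p^i (1−p)^{4−i} with p = 0.93
C(4,2)·0.93^2·0.07^2 = 0.02543
C(4,3)·0.93^3·0.07^1 = 0.22522
C(4,4)·0.93^4·0.07^0 = 0.74805
Sum = 0.999

0.999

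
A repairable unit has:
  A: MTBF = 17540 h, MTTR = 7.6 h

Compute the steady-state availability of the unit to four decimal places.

A(A) = MTBF/(MTBF+MTTR) = 17540/(17540+7.6) = 0.9996

0.9996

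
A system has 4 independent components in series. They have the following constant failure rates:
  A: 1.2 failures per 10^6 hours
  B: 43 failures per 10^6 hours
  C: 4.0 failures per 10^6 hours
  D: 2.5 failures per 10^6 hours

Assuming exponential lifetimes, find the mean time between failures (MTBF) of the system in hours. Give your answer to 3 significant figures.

Series of exponential components: λ_sys = Σ λ_i
λ_sys = 0.0000012 + 0.000043 + 0.0000040 + 0.0000025 = 5.0700e-05 /h
MTBF = 1 / λ_sys = 19700 h

19700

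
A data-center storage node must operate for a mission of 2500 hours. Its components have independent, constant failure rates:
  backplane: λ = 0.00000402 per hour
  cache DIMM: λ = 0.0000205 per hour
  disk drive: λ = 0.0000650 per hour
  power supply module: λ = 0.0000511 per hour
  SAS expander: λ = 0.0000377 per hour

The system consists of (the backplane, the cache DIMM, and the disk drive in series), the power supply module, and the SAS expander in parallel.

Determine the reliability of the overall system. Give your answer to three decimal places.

R(backplane) = exp(−0.00000402 × 2500) = 0.99000
R(cache DIMM) = exp(−0.0000205 × 2500) = 0.95004
R(disk drive) = exp(−0.0000650 × 2500) = 0.85002
R(power supply module) = exp(−0.0000511 × 2500) = 0.88007
R(SAS expander) = exp(−0.0000377 × 2500) = 0.91006
Series (backplane, cache DIMM, and disk drive): 0.99000 × 0.95004 × 0.85002 = 0.79948
Parallel ([0.79948], power supply module, and SAS expander): 1 − (1 − 0.79948)(1 − 0.88007)(1 − 0.91006) = 0.998

0.998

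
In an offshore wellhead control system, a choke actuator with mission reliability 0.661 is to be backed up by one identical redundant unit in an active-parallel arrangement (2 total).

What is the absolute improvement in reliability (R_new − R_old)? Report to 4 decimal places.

0.2241

R_before = 0.661
R_after = 1 − (1 − 0.661)^2 = 0.8851
ΔR = 0.8851 − 0.661 = 0.2241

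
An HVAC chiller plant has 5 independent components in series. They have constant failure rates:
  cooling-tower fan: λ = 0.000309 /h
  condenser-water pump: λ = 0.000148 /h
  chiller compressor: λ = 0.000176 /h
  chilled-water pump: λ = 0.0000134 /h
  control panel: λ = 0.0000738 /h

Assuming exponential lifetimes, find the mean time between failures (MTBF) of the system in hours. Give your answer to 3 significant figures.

1390

Series of exponential components: λ_sys = Σ λ_i
λ_sys = 0.000309 + 0.000148 + 0.000176 + 0.0000134 + 0.0000738 = 7.2020e-04 /h
MTBF = 1 / λ_sys = 1390 h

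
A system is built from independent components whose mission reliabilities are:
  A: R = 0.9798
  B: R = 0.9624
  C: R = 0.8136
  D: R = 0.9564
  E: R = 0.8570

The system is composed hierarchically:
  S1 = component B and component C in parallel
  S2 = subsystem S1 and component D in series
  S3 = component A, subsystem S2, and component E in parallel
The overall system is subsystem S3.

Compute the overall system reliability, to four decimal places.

Parallel (B and C): 1 − (1 − 0.962400)(1 − 0.813600) = 0.992991
Series ([0.992991] and D): 0.992991 × 0.956400 = 0.949697
Parallel (A, [0.949697], and E): 1 − (1 − 0.979800)(1 − 0.949697)(1 − 0.857000) = 0.9999

0.9999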